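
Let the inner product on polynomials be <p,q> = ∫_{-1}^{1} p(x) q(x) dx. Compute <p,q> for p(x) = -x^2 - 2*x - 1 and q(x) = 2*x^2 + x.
<p,q> = -52/15

Expand the product: p(x)·q(x) = -2*x^4 - 5*x^3 - 4*x^2 - x.
∫_{-1}^{1} of each monomial x^k gives [2/(k+1) if k even, 0 if k odd]. Integrating term-by-term (or equivalently evaluating the antiderivative F(x) = -2*x^5/5 - 5*x^4/4 - 4*x^3/3 - x^2/2 at the endpoints):
  F(1) − F(−1) = -209/60 − (-1/60) = -52/15.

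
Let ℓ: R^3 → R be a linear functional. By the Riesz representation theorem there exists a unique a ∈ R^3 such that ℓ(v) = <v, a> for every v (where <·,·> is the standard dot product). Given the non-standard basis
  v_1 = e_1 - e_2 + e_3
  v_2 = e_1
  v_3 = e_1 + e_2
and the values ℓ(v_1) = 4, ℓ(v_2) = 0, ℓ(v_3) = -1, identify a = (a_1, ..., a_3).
a = (0, -1, 3)

Write a = (a_1, ..., a_3) in the standard basis. For each basis vector v_i, ℓ(v_i) = <v_i, a> is a linear equation in the a_j's. Collect the n equations into a matrix system V a = ℓ, where row i of V is v_i (expressed in the standard basis). Since V is invertible (lower-triangular with 1s on the diagonal, up to permutation), solve by back-substitution:
  V =
[[1, -1, 1],
 [1, 0, 0],
 [1, 1, 0]]
  V a = (4, 0, -1)
Solving gives a = (0, -1, 3).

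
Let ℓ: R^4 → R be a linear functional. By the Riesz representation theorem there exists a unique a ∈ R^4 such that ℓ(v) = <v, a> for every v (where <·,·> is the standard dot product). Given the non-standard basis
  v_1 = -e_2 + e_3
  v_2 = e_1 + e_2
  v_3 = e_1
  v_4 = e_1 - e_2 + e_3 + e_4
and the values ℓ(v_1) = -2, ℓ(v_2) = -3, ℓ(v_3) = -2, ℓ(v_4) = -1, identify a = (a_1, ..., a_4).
a = (-2, -1, -3, 3)

Write a = (a_1, ..., a_4) in the standard basis. For each basis vector v_i, ℓ(v_i) = <v_i, a> is a linear equation in the a_j's. Collect the n equations into a matrix system V a = ℓ, where row i of V is v_i (expressed in the standard basis). Since V is invertible (lower-triangular with 1s on the diagonal, up to permutation), solve by back-substitution:
  V =
[[0, -1, 1, 0],
 [1, 1, 0, 0],
 [1, 0, 0, 0],
 [1, -1, 1, 1]]
  V a = (-2, -3, -2, -1)
Solving gives a = (-2, -1, -3, 3).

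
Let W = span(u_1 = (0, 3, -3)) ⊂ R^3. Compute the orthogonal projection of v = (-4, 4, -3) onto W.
proj_W(v) = (0, 7/2, -7/2)

Set up U = [u_1 | ... | u_1] ∈ R^(3×1). The projector onto W = col(U) is P = U (U^T U)^(-1) U^T.
Compute U^T U =
  [18],
and U^T v = (21).
Solve U^T U · c = U^T v for the coefficients: c = (7/6). The projection is proj_W(v) = U c.
Check: (v - proj_W(v)) · u_1 = 0  (should be 0).
Result: proj_W(v) = (0, 7/2, -7/2).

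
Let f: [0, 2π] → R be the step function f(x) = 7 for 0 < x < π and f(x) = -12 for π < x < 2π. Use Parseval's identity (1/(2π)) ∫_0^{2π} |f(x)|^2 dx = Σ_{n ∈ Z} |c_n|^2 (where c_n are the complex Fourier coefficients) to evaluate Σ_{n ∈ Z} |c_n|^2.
Σ |c_n|^2 = 193/2

Parseval equates the L^2 energy of f (normalised by 1/(2π)) with the ℓ^2 sum of its Fourier coefficients: (1/(2π)) ∫_0^{2π} |f|^2 = Σ |c_n|^2.
Compute the left side: (1/(2π)) [∫_0^π 7^2 dx + ∫_π^{2π} (-12)^2 dx] = (1/(2π)) · (49π + 144π) = (49 + 144)/2 = 193/2.
So Σ_{n ∈ Z} |c_n|^2 = 193/2.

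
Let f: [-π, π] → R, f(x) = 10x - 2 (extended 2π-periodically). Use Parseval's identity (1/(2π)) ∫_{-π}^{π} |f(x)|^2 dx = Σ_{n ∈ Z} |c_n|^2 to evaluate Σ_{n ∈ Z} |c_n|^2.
Σ |c_n|^2 = 100π^2/3 + 4

Expand and integrate term by term over [-π, π]:
  ∫ (10x)^2 dx = 100·(2π^3/3); ∫ 2·10·(-2)·x dx = 0 (odd integrand); ∫ (-2)^2 dx = 4·2π.
So (1/(2π)) ∫_{-π}^{π} (10x - 2)^2 dx = 100π^2/3 + 4 = 100π^2/3 + 4.
Parseval ⇒ Σ |c_n|^2 = 100π^2/3 + 4.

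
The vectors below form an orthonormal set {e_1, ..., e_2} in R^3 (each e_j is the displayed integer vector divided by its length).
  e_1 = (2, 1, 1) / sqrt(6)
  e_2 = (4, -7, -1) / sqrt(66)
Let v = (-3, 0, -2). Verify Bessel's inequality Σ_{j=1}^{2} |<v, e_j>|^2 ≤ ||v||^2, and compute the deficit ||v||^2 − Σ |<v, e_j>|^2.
Σ |<v, e_j>|^2 = 134/11; ||v||^2 = 13; deficit = 9/11

Write each e_j = u_j / sqrt(<u_j, u_j>) where u_j is the displayed integer vector. Then <v, e_j> = <v, u_j> / sqrt(<u_j, u_j>), so |<v, e_j>|^2 = <v, u_j>^2 / <u_j, u_j>.
Coefficients: <v, e_1> = -8/sqrt(6), <v, e_2> = -10/sqrt(66).
Square and sum: Σ |<v, e_j>|^2 = 134/11.
Compute ||v||^2 = v·v = 13.
Deficit = 13 − 134/11 = 9/11 ≥ 0, confirming Bessel's inequality. (The deficit equals ||v − Σ <v,e_j> e_j||^2, the squared distance from v to span{e_j}.)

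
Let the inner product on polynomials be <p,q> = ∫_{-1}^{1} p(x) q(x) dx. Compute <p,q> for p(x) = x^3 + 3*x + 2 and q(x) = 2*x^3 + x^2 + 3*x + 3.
<p,q> = 2468/105

Expand the product: p(x)·q(x) = 2*x^6 + x^5 + 9*x^4 + 10*x^3 + 11*x^2 + 15*x + 6.
∫_{-1}^{1} of each monomial x^k gives [2/(k+1) if k even, 0 if k odd]. Integrating term-by-term (or equivalently evaluating the antiderivative F(x) = 2*x^7/7 + x^6/6 + 9*x^5/5 + 5*x^4/2 + 11*x^3/3 + 15*x^2/2 + 6*x at the endpoints):
  F(1) − F(−1) = 4603/210 − (-111/70) = 2468/105.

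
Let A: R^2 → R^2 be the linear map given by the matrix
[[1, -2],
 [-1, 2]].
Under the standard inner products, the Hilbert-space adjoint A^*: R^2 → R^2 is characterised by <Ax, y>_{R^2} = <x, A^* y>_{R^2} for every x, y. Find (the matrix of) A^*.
A^* = A^T =
[[1, -1],
 [-2, 2]]

For real matrices with standard dot products, the defining identity <Ax, y> = <x, A^* y> gives (Ax)^T y = x^T (A^*) y, i.e. x^T A^T y = x^T (A^*) y. Since this holds for all x, y, we must have A^* = A^T. Therefore
A^* =
[[1, -1],
 [-2, 2]].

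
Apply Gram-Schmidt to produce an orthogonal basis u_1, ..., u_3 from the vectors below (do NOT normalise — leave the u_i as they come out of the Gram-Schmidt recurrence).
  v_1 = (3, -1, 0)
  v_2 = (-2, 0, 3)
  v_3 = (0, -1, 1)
Orthogonal basis:
  u_1 = (3, -1, 0)
  u_2 = (-1/5, -3/5, 3)
  u_3 = (-21/94, -63/94, -7/47)

Apply the Gram-Schmidt recurrence
  u_1 = v_1
  u_i = v_i − Σ_{j<i} ((v_i · u_j) / (u_j · u_j)) · u_j.

Step by step this gives:
  u_1 = (3, -1, 0)
  u_2 = (-1/5, -3/5, 3)
  u_3 = (-21/94, -63/94, -7/47)

Orthogonality check:
  u_2 · u_1 = 0 (should be 0)
  u_3 · u_1 = 0 (should be 0)
  u_3 · u_2 = 0 (should be 0)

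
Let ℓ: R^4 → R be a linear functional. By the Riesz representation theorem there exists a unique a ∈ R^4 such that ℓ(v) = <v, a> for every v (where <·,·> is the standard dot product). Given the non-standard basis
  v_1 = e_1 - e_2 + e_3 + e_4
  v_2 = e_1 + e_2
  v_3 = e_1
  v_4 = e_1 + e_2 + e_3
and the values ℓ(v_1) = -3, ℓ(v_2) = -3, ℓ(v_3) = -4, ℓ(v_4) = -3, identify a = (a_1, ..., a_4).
a = (-4, 1, 0, 2)

Write a = (a_1, ..., a_4) in the standard basis. For each basis vector v_i, ℓ(v_i) = <v_i, a> is a linear equation in the a_j's. Collect the n equations into a matrix system V a = ℓ, where row i of V is v_i (expressed in the standard basis). Since V is invertible (lower-triangular with 1s on the diagonal, up to permutation), solve by back-substitution:
  V =
[[1, -1, 1, 1],
 [1, 1, 0, 0],
 [1, 0, 0, 0],
 [1, 1, 1, 0]]
  V a = (-3, -3, -4, -3)
Solving gives a = (-4, 1, 0, 2).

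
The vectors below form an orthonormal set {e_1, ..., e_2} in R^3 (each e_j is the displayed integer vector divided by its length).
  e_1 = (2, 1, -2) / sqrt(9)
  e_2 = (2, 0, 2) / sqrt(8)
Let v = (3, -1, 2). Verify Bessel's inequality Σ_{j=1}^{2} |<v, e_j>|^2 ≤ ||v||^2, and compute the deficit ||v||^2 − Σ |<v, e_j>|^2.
Σ |<v, e_j>|^2 = 227/18; ||v||^2 = 14; deficit = 25/18

Write each e_j = u_j / sqrt(<u_j, u_j>) where u_j is the displayed integer vector. Then <v, e_j> = <v, u_j> / sqrt(<u_j, u_j>), so |<v, e_j>|^2 = <v, u_j>^2 / <u_j, u_j>.
Coefficients: <v, e_1> = 1/sqrt(9), <v, e_2> = 10/sqrt(8).
Square and sum: Σ |<v, e_j>|^2 = 227/18.
Compute ||v||^2 = v·v = 14.
Deficit = 14 − 227/18 = 25/18 ≥ 0, confirming Bessel's inequality. (The deficit equals ||v − Σ <v,e_j> e_j||^2, the squared distance from v to span{e_j}.)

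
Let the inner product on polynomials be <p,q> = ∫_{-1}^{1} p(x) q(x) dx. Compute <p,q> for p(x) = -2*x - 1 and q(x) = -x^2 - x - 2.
<p,q> = 6

Expand the product: p(x)·q(x) = 2*x^3 + 3*x^2 + 5*x + 2.
∫_{-1}^{1} of each monomial x^k gives [2/(k+1) if k even, 0 if k odd]. Integrating term-by-term (or equivalently evaluating the antiderivative F(x) = x^4/2 + x^3 + 5*x^2/2 + 2*x at the endpoints):
  F(1) − F(−1) = 6 − (0) = 6.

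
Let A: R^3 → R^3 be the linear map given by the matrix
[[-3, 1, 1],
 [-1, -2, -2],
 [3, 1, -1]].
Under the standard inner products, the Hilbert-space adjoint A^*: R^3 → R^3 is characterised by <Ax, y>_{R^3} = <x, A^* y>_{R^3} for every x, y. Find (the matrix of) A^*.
A^* = A^T =
[[-3, -1, 3],
 [1, -2, 1],
 [1, -2, -1]]

For real matrices with standard dot products, the defining identity <Ax, y> = <x, A^* y> gives (Ax)^T y = x^T (A^*) y, i.e. x^T A^T y = x^T (A^*) y. Since this holds for all x, y, we must have A^* = A^T. Therefore
A^* =
[[-3, -1, 3],
 [1, -2, 1],
 [1, -2, -1]].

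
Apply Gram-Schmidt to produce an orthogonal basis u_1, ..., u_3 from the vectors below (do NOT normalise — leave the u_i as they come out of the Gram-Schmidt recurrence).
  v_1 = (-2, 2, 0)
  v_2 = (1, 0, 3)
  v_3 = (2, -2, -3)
Orthogonal basis:
  u_1 = (-2, 2, 0)
  u_2 = (1/2, 1/2, 3)
  u_3 = (9/19, 9/19, -3/19)

Apply the Gram-Schmidt recurrence
  u_1 = v_1
  u_i = v_i − Σ_{j<i} ((v_i · u_j) / (u_j · u_j)) · u_j.

Step by step this gives:
  u_1 = (-2, 2, 0)
  u_2 = (1/2, 1/2, 3)
  u_3 = (9/19, 9/19, -3/19)

Orthogonality check:
  u_2 · u_1 = 0 (should be 0)
  u_3 · u_1 = 0 (should be 0)
  u_3 · u_2 = 0 (should be 0)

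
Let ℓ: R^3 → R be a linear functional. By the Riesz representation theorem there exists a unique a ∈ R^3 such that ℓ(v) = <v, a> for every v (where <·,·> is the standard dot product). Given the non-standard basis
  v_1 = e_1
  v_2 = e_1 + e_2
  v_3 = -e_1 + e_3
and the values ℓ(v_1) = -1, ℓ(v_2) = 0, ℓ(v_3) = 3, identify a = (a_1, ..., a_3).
a = (-1, 1, 2)

Write a = (a_1, ..., a_3) in the standard basis. For each basis vector v_i, ℓ(v_i) = <v_i, a> is a linear equation in the a_j's. Collect the n equations into a matrix system V a = ℓ, where row i of V is v_i (expressed in the standard basis). Since V is invertible (lower-triangular with 1s on the diagonal, up to permutation), solve by back-substitution:
  V =
[[1, 0, 0],
 [1, 1, 0],
 [-1, 0, 1]]
  V a = (-1, 0, 3)
Solving gives a = (-1, 1, 2).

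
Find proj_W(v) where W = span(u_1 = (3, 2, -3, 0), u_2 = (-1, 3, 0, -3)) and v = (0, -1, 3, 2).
proj_W(v) = (-381/409, -859/409, 546/409, 495/409)

Set up U = [u_1 | ... | u_2] ∈ R^(4×2). The projector onto W = col(U) is P = U (U^T U)^(-1) U^T.
Compute U^T U =
  [22, 3]
  [3, 19],
and U^T v = (-11, -9).
Solve U^T U · c = U^T v for the coefficients: c = (-182/409, -165/409). The projection is proj_W(v) = U c.
Check: (v - proj_W(v)) · u_1 = 0  (should be 0).
Check: (v - proj_W(v)) · u_2 = 0  (should be 0).
Result: proj_W(v) = (-381/409, -859/409, 546/409, 495/409).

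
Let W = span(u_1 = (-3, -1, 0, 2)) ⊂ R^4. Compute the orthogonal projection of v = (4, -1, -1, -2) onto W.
proj_W(v) = (45/14, 15/14, 0, -15/7)

Set up U = [u_1 | ... | u_1] ∈ R^(4×1). The projector onto W = col(U) is P = U (U^T U)^(-1) U^T.
Compute U^T U =
  [14],
and U^T v = (-15).
Solve U^T U · c = U^T v for the coefficients: c = (-15/14). The projection is proj_W(v) = U c.
Check: (v - proj_W(v)) · u_1 = 0  (should be 0).
Result: proj_W(v) = (45/14, 15/14, 0, -15/7).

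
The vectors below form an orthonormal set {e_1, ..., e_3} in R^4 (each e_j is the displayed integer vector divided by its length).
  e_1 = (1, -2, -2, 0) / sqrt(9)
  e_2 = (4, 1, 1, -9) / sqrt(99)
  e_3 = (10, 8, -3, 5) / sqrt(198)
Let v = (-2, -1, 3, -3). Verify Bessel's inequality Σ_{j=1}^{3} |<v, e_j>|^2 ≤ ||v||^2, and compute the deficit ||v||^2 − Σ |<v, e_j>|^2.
Σ |<v, e_j>|^2 = 199/9; ||v||^2 = 23; deficit = 8/9

Write each e_j = u_j / sqrt(<u_j, u_j>) where u_j is the displayed integer vector. Then <v, e_j> = <v, u_j> / sqrt(<u_j, u_j>), so |<v, e_j>|^2 = <v, u_j>^2 / <u_j, u_j>.
Coefficients: <v, e_1> = -6/sqrt(9), <v, e_2> = 21/sqrt(99), <v, e_3> = -52/sqrt(198).
Square and sum: Σ |<v, e_j>|^2 = 199/9.
Compute ||v||^2 = v·v = 23.
Deficit = 23 − 199/9 = 8/9 ≥ 0, confirming Bessel's inequality. (The deficit equals ||v − Σ <v,e_j> e_j||^2, the squared distance from v to span{e_j}.)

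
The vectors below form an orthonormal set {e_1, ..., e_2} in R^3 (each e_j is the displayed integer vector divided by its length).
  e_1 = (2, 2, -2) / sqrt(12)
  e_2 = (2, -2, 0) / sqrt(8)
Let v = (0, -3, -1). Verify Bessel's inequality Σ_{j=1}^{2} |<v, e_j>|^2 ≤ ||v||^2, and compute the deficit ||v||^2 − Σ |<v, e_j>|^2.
Σ |<v, e_j>|^2 = 35/6; ||v||^2 = 10; deficit = 25/6

Write each e_j = u_j / sqrt(<u_j, u_j>) where u_j is the displayed integer vector. Then <v, e_j> = <v, u_j> / sqrt(<u_j, u_j>), so |<v, e_j>|^2 = <v, u_j>^2 / <u_j, u_j>.
Coefficients: <v, e_1> = -4/sqrt(12), <v, e_2> = 6/sqrt(8).
Square and sum: Σ |<v, e_j>|^2 = 35/6.
Compute ||v||^2 = v·v = 10.
Deficit = 10 − 35/6 = 25/6 ≥ 0, confirming Bessel's inequality. (The deficit equals ||v − Σ <v,e_j> e_j||^2, the squared distance from v to span{e_j}.)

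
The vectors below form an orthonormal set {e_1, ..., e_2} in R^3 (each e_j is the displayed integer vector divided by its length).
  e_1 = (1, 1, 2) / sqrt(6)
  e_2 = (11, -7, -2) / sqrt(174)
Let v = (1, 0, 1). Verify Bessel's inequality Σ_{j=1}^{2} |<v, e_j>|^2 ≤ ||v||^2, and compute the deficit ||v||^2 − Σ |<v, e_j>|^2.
Σ |<v, e_j>|^2 = 57/29; ||v||^2 = 2; deficit = 1/29

Write each e_j = u_j / sqrt(<u_j, u_j>) where u_j is the displayed integer vector. Then <v, e_j> = <v, u_j> / sqrt(<u_j, u_j>), so |<v, e_j>|^2 = <v, u_j>^2 / <u_j, u_j>.
Coefficients: <v, e_1> = 3/sqrt(6), <v, e_2> = 9/sqrt(174).
Square and sum: Σ |<v, e_j>|^2 = 57/29.
Compute ||v||^2 = v·v = 2.
Deficit = 2 − 57/29 = 1/29 ≥ 0, confirming Bessel's inequality. (The deficit equals ||v − Σ <v,e_j> e_j||^2, the squared distance from v to span{e_j}.)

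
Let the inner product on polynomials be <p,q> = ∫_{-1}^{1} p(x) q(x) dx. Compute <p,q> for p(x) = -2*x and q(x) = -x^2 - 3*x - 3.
<p,q> = 4

Expand the product: p(x)·q(x) = 2*x^3 + 6*x^2 + 6*x.
∫_{-1}^{1} of each monomial x^k gives [2/(k+1) if k even, 0 if k odd]. Integrating term-by-term (or equivalently evaluating the antiderivative F(x) = x^4/2 + 2*x^3 + 3*x^2 at the endpoints):
  F(1) − F(−1) = 11/2 − (3/2) = 4.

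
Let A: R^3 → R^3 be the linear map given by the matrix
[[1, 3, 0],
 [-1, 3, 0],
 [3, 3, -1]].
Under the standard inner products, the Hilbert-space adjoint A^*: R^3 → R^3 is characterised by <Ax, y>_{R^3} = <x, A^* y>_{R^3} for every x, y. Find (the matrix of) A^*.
A^* = A^T =
[[1, -1, 3],
 [3, 3, 3],
 [0, 0, -1]]

For real matrices with standard dot products, the defining identity <Ax, y> = <x, A^* y> gives (Ax)^T y = x^T (A^*) y, i.e. x^T A^T y = x^T (A^*) y. Since this holds for all x, y, we must have A^* = A^T. Therefore
A^* =
[[1, -1, 3],
 [3, 3, 3],
 [0, 0, -1]].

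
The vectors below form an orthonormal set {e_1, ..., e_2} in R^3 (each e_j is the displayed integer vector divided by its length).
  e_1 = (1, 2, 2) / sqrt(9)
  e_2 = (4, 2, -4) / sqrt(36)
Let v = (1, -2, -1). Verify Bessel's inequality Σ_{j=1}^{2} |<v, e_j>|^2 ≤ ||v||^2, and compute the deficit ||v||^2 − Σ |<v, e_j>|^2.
Σ |<v, e_j>|^2 = 29/9; ||v||^2 = 6; deficit = 25/9

Write each e_j = u_j / sqrt(<u_j, u_j>) where u_j is the displayed integer vector. Then <v, e_j> = <v, u_j> / sqrt(<u_j, u_j>), so |<v, e_j>|^2 = <v, u_j>^2 / <u_j, u_j>.
Coefficients: <v, e_1> = -5/sqrt(9), <v, e_2> = 4/sqrt(36).
Square and sum: Σ |<v, e_j>|^2 = 29/9.
Compute ||v||^2 = v·v = 6.
Deficit = 6 − 29/9 = 25/9 ≥ 0, confirming Bessel's inequality. (The deficit equals ||v − Σ <v,e_j> e_j||^2, the squared distance from v to span{e_j}.)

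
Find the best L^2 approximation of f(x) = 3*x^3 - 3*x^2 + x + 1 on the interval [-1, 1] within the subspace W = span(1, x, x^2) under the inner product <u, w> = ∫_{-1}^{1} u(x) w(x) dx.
g(x) = -3*x^2 + 14*x/5 + 1

The best approximation g ∈ W is the orthogonal projection of f onto W. Writing g = a_0 + a_1 x + a_2 x^2, the coefficients solve the normal equations G · a = b where
  G_{ij} = <φ_i, φ_j> and b_i = <f, φ_i>, with φ_0 = 1, φ_1 = x, φ_2 = x^2.
G =
  [2, 0, 2/3]
  [0, 2/3, 0]
  [2/3, 0, 2/5],
b = (0, 28/15, -8/15).
Solving gives a_0 = 1, a_1 = 14/5, a_2 = -3, so
  g(x) = -3*x^2 + 14*x/5 + 1.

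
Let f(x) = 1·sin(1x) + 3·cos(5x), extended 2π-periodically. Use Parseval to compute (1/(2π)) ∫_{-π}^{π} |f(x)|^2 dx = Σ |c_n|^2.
Σ |c_n|^2 = 5

Expand |f|^2 and use orthogonality of {sin(nx), cos(mx)} on [-π, π]:
  ∫_{-π}^{π} sin(nx)^2 dx = π, ∫ cos(mx)^2 dx = π, and cross terms integrate to 0.
So ∫_{-π}^{π} f(x)^2 dx = 1^2 · π + 3^2 · π = (1 + 9)π.
Divide by 2π: (1 + 9)/2 = 5.
By Parseval, this equals Σ |c_n|^2.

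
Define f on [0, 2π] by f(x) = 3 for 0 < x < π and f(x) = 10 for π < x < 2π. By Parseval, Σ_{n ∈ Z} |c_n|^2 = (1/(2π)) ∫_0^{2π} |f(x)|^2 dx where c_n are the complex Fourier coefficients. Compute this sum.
Σ |c_n|^2 = 109/2

Parseval equates the L^2 energy of f (normalised by 1/(2π)) with the ℓ^2 sum of its Fourier coefficients: (1/(2π)) ∫_0^{2π} |f|^2 = Σ |c_n|^2.
Compute the left side: (1/(2π)) [∫_0^π 3^2 dx + ∫_π^{2π} 10^2 dx] = (1/(2π)) · (9π + 100π) = (9 + 100)/2 = 109/2.
So Σ_{n ∈ Z} |c_n|^2 = 109/2.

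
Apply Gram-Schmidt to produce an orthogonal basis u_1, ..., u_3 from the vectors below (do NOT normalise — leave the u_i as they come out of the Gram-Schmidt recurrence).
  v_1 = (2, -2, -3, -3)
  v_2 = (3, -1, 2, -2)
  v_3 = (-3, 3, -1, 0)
Orthogonal basis:
  u_1 = (2, -2, -3, -3)
  u_2 = (31/13, -5/13, 38/13, -14/13)
  u_3 = (-59/101, 205/101, 15/202, -367/202)

Apply the Gram-Schmidt recurrence
  u_1 = v_1
  u_i = v_i − Σ_{j<i} ((v_i · u_j) / (u_j · u_j)) · u_j.

Step by step this gives:
  u_1 = (2, -2, -3, -3)
  u_2 = (31/13, -5/13, 38/13, -14/13)
  u_3 = (-59/101, 205/101, 15/202, -367/202)

Orthogonality check:
  u_2 · u_1 = 0 (should be 0)
  u_3 · u_1 = 0 (should be 0)
  u_3 · u_2 = 0 (should be 0)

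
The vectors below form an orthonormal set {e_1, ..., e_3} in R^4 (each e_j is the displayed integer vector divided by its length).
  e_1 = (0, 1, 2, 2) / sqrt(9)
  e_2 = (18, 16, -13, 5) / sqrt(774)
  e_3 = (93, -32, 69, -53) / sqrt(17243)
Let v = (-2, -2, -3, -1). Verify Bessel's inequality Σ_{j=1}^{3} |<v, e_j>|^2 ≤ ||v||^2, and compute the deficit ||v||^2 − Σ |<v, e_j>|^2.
Σ |<v, e_j>|^2 = 6826/401; ||v||^2 = 18; deficit = 392/401

Write each e_j = u_j / sqrt(<u_j, u_j>) where u_j is the displayed integer vector. Then <v, e_j> = <v, u_j> / sqrt(<u_j, u_j>), so |<v, e_j>|^2 = <v, u_j>^2 / <u_j, u_j>.
Coefficients: <v, e_1> = -10/sqrt(9), <v, e_2> = -34/sqrt(774), <v, e_3> = -276/sqrt(17243).
Square and sum: Σ |<v, e_j>|^2 = 6826/401.
Compute ||v||^2 = v·v = 18.
Deficit = 18 − 6826/401 = 392/401 ≥ 0, confirming Bessel's inequality. (The deficit equals ||v − Σ <v,e_j> e_j||^2, the squared distance from v to span{e_j}.)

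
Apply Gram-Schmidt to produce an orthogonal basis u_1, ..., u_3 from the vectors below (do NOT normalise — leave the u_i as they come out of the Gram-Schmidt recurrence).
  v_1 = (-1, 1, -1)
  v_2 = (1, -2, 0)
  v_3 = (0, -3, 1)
Orthogonal basis:
  u_1 = (-1, 1, -1)
  u_2 = (0, -1, -1)
  u_3 = (-4/3, -2/3, 2/3)

Apply the Gram-Schmidt recurrence
  u_1 = v_1
  u_i = v_i − Σ_{j<i} ((v_i · u_j) / (u_j · u_j)) · u_j.

Step by step this gives:
  u_1 = (-1, 1, -1)
  u_2 = (0, -1, -1)
  u_3 = (-4/3, -2/3, 2/3)

Orthogonality check:
  u_2 · u_1 = 0 (should be 0)
  u_3 · u_1 = 0 (should be 0)
  u_3 · u_2 = 0 (should be 0)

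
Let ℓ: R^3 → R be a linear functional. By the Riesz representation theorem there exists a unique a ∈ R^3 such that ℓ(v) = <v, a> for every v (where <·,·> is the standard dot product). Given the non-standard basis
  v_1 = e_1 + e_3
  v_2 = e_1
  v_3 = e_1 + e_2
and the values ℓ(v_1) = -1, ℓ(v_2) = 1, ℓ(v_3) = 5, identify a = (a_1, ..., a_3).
a = (1, 4, -2)

Write a = (a_1, ..., a_3) in the standard basis. For each basis vector v_i, ℓ(v_i) = <v_i, a> is a linear equation in the a_j's. Collect the n equations into a matrix system V a = ℓ, where row i of V is v_i (expressed in the standard basis). Since V is invertible (lower-triangular with 1s on the diagonal, up to permutation), solve by back-substitution:
  V =
[[1, 0, 1],
 [1, 0, 0],
 [1, 1, 0]]
  V a = (-1, 1, 5)
Solving gives a = (1, 4, -2).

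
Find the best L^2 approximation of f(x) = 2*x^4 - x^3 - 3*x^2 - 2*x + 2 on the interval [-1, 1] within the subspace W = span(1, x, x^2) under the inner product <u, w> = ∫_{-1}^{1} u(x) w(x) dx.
g(x) = -9*x^2/7 - 13*x/5 + 64/35

The best approximation g ∈ W is the orthogonal projection of f onto W. Writing g = a_0 + a_1 x + a_2 x^2, the coefficients solve the normal equations G · a = b where
  G_{ij} = <φ_i, φ_j> and b_i = <f, φ_i>, with φ_0 = 1, φ_1 = x, φ_2 = x^2.
G =
  [2, 0, 2/3]
  [0, 2/3, 0]
  [2/3, 0, 2/5],
b = (14/5, -26/15, 74/105).
Solving gives a_0 = 64/35, a_1 = -13/5, a_2 = -9/7, so
  g(x) = -9*x^2/7 - 13*x/5 + 64/35.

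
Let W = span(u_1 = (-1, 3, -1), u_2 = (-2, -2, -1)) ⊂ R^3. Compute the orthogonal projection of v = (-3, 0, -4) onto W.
proj_W(v) = (-71/18, 17/90, -112/45)

Set up U = [u_1 | ... | u_2] ∈ R^(3×2). The projector onto W = col(U) is P = U (U^T U)^(-1) U^T.
Compute U^T U =
  [11, -3]
  [-3, 9],
and U^T v = (7, 10).
Solve U^T U · c = U^T v for the coefficients: c = (31/30, 131/90). The projection is proj_W(v) = U c.
Check: (v - proj_W(v)) · u_1 = 0  (should be 0).
Check: (v - proj_W(v)) · u_2 = 0  (should be 0).
Result: proj_W(v) = (-71/18, 17/90, -112/45).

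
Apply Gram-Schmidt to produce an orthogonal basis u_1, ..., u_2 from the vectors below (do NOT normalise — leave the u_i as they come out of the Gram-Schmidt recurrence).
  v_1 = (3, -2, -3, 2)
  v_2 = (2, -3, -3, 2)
Orthogonal basis:
  u_1 = (3, -2, -3, 2)
  u_2 = (-23/26, -14/13, -3/26, 1/13)

Apply the Gram-Schmidt recurrence
  u_1 = v_1
  u_i = v_i − Σ_{j<i} ((v_i · u_j) / (u_j · u_j)) · u_j.

Step by step this gives:
  u_1 = (3, -2, -3, 2)
  u_2 = (-23/26, -14/13, -3/26, 1/13)

Orthogonality check:
  u_2 · u_1 = 0 (should be 0)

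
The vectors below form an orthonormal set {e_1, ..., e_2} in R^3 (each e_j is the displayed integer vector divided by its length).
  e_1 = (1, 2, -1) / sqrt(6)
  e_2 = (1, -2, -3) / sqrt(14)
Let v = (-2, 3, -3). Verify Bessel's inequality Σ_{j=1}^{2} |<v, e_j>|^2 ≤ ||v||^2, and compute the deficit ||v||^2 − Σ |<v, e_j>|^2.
Σ |<v, e_j>|^2 = 173/21; ||v||^2 = 22; deficit = 289/21

Write each e_j = u_j / sqrt(<u_j, u_j>) where u_j is the displayed integer vector. Then <v, e_j> = <v, u_j> / sqrt(<u_j, u_j>), so |<v, e_j>|^2 = <v, u_j>^2 / <u_j, u_j>.
Coefficients: <v, e_1> = 7/sqrt(6), <v, e_2> = 1/sqrt(14).
Square and sum: Σ |<v, e_j>|^2 = 173/21.
Compute ||v||^2 = v·v = 22.
Deficit = 22 − 173/21 = 289/21 ≥ 0, confirming Bessel's inequality. (The deficit equals ||v − Σ <v,e_j> e_j||^2, the squared distance from v to span{e_j}.)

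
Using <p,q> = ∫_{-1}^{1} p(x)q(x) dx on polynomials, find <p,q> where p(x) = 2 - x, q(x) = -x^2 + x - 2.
<p,q> = -10

Expand the product: p(x)·q(x) = x^3 - 3*x^2 + 4*x - 4.
∫_{-1}^{1} of each monomial x^k gives [2/(k+1) if k even, 0 if k odd]. Integrating term-by-term (or equivalently evaluating the antiderivative F(x) = x^4/4 - x^3 + 2*x^2 - 4*x at the endpoints):
  F(1) − F(−1) = -11/4 − (29/4) = -10.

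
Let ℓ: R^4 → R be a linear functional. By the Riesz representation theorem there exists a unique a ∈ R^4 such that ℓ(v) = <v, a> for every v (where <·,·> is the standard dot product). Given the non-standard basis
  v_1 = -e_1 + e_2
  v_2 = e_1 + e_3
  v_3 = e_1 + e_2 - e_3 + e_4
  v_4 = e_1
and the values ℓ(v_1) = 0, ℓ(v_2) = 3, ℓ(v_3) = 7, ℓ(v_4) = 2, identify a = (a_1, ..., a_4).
a = (2, 2, 1, 4)

Write a = (a_1, ..., a_4) in the standard basis. For each basis vector v_i, ℓ(v_i) = <v_i, a> is a linear equation in the a_j's. Collect the n equations into a matrix system V a = ℓ, where row i of V is v_i (expressed in the standard basis). Since V is invertible (lower-triangular with 1s on the diagonal, up to permutation), solve by back-substitution:
  V =
[[-1, 1, 0, 0],
 [1, 0, 1, 0],
 [1, 1, -1, 1],
 [1, 0, 0, 0]]
  V a = (0, 3, 7, 2)
Solving gives a = (2, 2, 1, 4).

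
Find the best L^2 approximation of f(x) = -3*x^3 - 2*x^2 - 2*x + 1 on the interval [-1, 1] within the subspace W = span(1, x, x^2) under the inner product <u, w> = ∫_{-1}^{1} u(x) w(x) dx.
g(x) = -2*x^2 - 19*x/5 + 1

The best approximation g ∈ W is the orthogonal projection of f onto W. Writing g = a_0 + a_1 x + a_2 x^2, the coefficients solve the normal equations G · a = b where
  G_{ij} = <φ_i, φ_j> and b_i = <f, φ_i>, with φ_0 = 1, φ_1 = x, φ_2 = x^2.
G =
  [2, 0, 2/3]
  [0, 2/3, 0]
  [2/3, 0, 2/5],
b = (2/3, -38/15, -2/15).
Solving gives a_0 = 1, a_1 = -19/5, a_2 = -2, so
  g(x) = -2*x^2 - 19*x/5 + 1.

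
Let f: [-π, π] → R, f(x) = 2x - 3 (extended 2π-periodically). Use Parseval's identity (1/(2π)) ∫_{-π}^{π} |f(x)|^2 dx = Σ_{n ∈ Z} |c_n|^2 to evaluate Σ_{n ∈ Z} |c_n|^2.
Σ |c_n|^2 = 4π^2/3 + 9

Expand and integrate term by term over [-π, π]:
  ∫ (2x)^2 dx = 4·(2π^3/3); ∫ 2·2·(-3)·x dx = 0 (odd integrand); ∫ (-3)^2 dx = 9·2π.
So (1/(2π)) ∫_{-π}^{π} (2x - 3)^2 dx = 4π^2/3 + 9 = 4π^2/3 + 9.
Parseval ⇒ Σ |c_n|^2 = 4π^2/3 + 9.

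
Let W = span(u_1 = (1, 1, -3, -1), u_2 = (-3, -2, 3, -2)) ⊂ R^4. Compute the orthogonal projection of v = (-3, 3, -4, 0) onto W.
proj_W(v) = (4/7, 11/14, -3, -23/14)

Set up U = [u_1 | ... | u_2] ∈ R^(4×2). The projector onto W = col(U) is P = U (U^T U)^(-1) U^T.
Compute U^T U =
  [12, -12]
  [-12, 26],
and U^T v = (12, -9).
Solve U^T U · c = U^T v for the coefficients: c = (17/14, 3/14). The projection is proj_W(v) = U c.
Check: (v - proj_W(v)) · u_1 = 0  (should be 0).
Check: (v - proj_W(v)) · u_2 = 0  (should be 0).
Result: proj_W(v) = (4/7, 11/14, -3, -23/14).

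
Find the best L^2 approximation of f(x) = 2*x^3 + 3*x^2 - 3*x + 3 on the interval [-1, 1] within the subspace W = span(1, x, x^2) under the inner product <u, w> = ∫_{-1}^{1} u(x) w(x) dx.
g(x) = 3*x^2 - 9*x/5 + 3

The best approximation g ∈ W is the orthogonal projection of f onto W. Writing g = a_0 + a_1 x + a_2 x^2, the coefficients solve the normal equations G · a = b where
  G_{ij} = <φ_i, φ_j> and b_i = <f, φ_i>, with φ_0 = 1, φ_1 = x, φ_2 = x^2.
G =
  [2, 0, 2/3]
  [0, 2/3, 0]
  [2/3, 0, 2/5],
b = (8, -6/5, 16/5).
Solving gives a_0 = 3, a_1 = -9/5, a_2 = 3, so
  g(x) = 3*x^2 - 9*x/5 + 3.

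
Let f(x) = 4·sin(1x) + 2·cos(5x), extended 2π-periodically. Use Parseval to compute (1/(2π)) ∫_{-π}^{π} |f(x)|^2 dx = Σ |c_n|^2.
Σ |c_n|^2 = 10

Expand |f|^2 and use orthogonality of {sin(nx), cos(mx)} on [-π, π]:
  ∫_{-π}^{π} sin(nx)^2 dx = π, ∫ cos(mx)^2 dx = π, and cross terms integrate to 0.
So ∫_{-π}^{π} f(x)^2 dx = 4^2 · π + 2^2 · π = (16 + 4)π.
Divide by 2π: (16 + 4)/2 = 10.
By Parseval, this equals Σ |c_n|^2.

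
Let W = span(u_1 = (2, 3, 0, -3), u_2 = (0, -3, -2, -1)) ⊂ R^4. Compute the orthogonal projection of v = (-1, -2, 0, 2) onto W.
proj_W(v) = (-43/34, -33/17, -1/34, 32/17)

Set up U = [u_1 | ... | u_2] ∈ R^(4×2). The projector onto W = col(U) is P = U (U^T U)^(-1) U^T.
Compute U^T U =
  [22, -6]
  [-6, 14],
and U^T v = (-14, 4).
Solve U^T U · c = U^T v for the coefficients: c = (-43/68, 1/68). The projection is proj_W(v) = U c.
Check: (v - proj_W(v)) · u_1 = 0  (should be 0).
Check: (v - proj_W(v)) · u_2 = 0  (should be 0).
Result: proj_W(v) = (-43/34, -33/17, -1/34, 32/17).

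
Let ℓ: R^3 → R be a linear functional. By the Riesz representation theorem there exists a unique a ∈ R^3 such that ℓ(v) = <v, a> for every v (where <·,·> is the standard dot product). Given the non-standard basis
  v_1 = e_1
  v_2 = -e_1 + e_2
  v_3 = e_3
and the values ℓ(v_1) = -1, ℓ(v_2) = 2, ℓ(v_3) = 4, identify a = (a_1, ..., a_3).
a = (-1, 1, 4)

Write a = (a_1, ..., a_3) in the standard basis. For each basis vector v_i, ℓ(v_i) = <v_i, a> is a linear equation in the a_j's. Collect the n equations into a matrix system V a = ℓ, where row i of V is v_i (expressed in the standard basis). Since V is invertible (lower-triangular with 1s on the diagonal, up to permutation), solve by back-substitution:
  V =
[[1, 0, 0],
 [-1, 1, 0],
 [0, 0, 1]]
  V a = (-1, 2, 4)
Solving gives a = (-1, 1, 4).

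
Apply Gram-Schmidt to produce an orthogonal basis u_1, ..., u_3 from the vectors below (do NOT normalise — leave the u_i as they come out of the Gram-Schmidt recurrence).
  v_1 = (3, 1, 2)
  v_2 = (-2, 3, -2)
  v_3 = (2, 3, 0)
Orthogonal basis:
  u_1 = (3, 1, 2)
  u_2 = (-1/2, 7/2, -1)
  u_3 = (80/189, -20/189, -110/189)

Apply the Gram-Schmidt recurrence
  u_1 = v_1
  u_i = v_i − Σ_{j<i} ((v_i · u_j) / (u_j · u_j)) · u_j.

Step by step this gives:
  u_1 = (3, 1, 2)
  u_2 = (-1/2, 7/2, -1)
  u_3 = (80/189, -20/189, -110/189)

Orthogonality check:
  u_2 · u_1 = 0 (should be 0)
  u_3 · u_1 = 0 (should be 0)
  u_3 · u_2 = 0 (should be 0)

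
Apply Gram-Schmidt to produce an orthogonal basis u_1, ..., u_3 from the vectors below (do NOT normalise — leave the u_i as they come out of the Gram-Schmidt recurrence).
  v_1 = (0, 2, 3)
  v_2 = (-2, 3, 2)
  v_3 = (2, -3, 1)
Orthogonal basis:
  u_1 = (0, 2, 3)
  u_2 = (-2, 15/13, -10/13)
  u_3 = (-60/77, -72/77, 48/77)

Apply the Gram-Schmidt recurrence
  u_1 = v_1
  u_i = v_i − Σ_{j<i} ((v_i · u_j) / (u_j · u_j)) · u_j.

Step by step this gives:
  u_1 = (0, 2, 3)
  u_2 = (-2, 15/13, -10/13)
  u_3 = (-60/77, -72/77, 48/77)

Orthogonality check:
  u_2 · u_1 = 0 (should be 0)
  u_3 · u_1 = 0 (should be 0)
  u_3 · u_2 = 0 (should be 0)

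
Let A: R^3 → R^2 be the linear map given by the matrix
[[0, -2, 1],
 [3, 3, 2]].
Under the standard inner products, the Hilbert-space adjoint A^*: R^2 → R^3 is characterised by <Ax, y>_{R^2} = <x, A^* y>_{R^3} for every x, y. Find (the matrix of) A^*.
A^* = A^T =
[[0, 3],
 [-2, 3],
 [1, 2]]

For real matrices with standard dot products, the defining identity <Ax, y> = <x, A^* y> gives (Ax)^T y = x^T (A^*) y, i.e. x^T A^T y = x^T (A^*) y. Since this holds for all x, y, we must have A^* = A^T. Therefore
A^* =
[[0, 3],
 [-2, 3],
 [1, 2]].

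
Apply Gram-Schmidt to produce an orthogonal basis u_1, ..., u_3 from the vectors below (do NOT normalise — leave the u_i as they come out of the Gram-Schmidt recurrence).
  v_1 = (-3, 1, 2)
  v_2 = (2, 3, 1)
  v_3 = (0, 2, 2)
Orthogonal basis:
  u_1 = (-3, 1, 2)
  u_2 = (25/14, 43/14, 8/7)
  u_3 = (8/39, -56/195, 88/195)

Apply the Gram-Schmidt recurrence
  u_1 = v_1
  u_i = v_i − Σ_{j<i} ((v_i · u_j) / (u_j · u_j)) · u_j.

Step by step this gives:
  u_1 = (-3, 1, 2)
  u_2 = (25/14, 43/14, 8/7)
  u_3 = (8/39, -56/195, 88/195)

Orthogonality check:
  u_2 · u_1 = 0 (should be 0)
  u_3 · u_1 = 0 (should be 0)
  u_3 · u_2 = 0 (should be 0)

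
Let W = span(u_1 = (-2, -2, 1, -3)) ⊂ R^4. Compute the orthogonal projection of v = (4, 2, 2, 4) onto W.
proj_W(v) = (22/9, 22/9, -11/9, 11/3)

Set up U = [u_1 | ... | u_1] ∈ R^(4×1). The projector onto W = col(U) is P = U (U^T U)^(-1) U^T.
Compute U^T U =
  [18],
and U^T v = (-22).
Solve U^T U · c = U^T v for the coefficients: c = (-11/9). The projection is proj_W(v) = U c.
Check: (v - proj_W(v)) · u_1 = 0  (should be 0).
Result: proj_W(v) = (22/9, 22/9, -11/9, 11/3).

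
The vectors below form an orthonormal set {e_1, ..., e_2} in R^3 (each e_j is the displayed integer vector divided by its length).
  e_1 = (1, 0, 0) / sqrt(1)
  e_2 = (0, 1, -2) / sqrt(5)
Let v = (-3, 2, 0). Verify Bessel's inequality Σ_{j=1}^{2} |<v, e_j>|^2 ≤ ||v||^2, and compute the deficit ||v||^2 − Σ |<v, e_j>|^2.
Σ |<v, e_j>|^2 = 49/5; ||v||^2 = 13; deficit = 16/5

Write each e_j = u_j / sqrt(<u_j, u_j>) where u_j is the displayed integer vector. Then <v, e_j> = <v, u_j> / sqrt(<u_j, u_j>), so |<v, e_j>|^2 = <v, u_j>^2 / <u_j, u_j>.
Coefficients: <v, e_1> = -3/sqrt(1), <v, e_2> = 2/sqrt(5).
Square and sum: Σ |<v, e_j>|^2 = 49/5.
Compute ||v||^2 = v·v = 13.
Deficit = 13 − 49/5 = 16/5 ≥ 0, confirming Bessel's inequality. (The deficit equals ||v − Σ <v,e_j> e_j||^2, the squared distance from v to span{e_j}.)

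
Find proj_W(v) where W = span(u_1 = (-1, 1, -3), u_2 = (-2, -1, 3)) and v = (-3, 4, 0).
proj_W(v) = (-3, 2/5, -6/5)

Set up U = [u_1 | ... | u_2] ∈ R^(3×2). The projector onto W = col(U) is P = U (U^T U)^(-1) U^T.
Compute U^T U =
  [11, -8]
  [-8, 14],
and U^T v = (7, 2).
Solve U^T U · c = U^T v for the coefficients: c = (19/15, 13/15). The projection is proj_W(v) = U c.
Check: (v - proj_W(v)) · u_1 = 0  (should be 0).
Check: (v - proj_W(v)) · u_2 = 0  (should be 0).
Result: proj_W(v) = (-3, 2/5, -6/5).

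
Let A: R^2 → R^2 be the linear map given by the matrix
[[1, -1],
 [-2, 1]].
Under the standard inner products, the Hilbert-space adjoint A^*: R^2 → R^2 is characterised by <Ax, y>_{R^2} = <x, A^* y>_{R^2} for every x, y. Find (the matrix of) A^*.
A^* = A^T =
[[1, -2],
 [-1, 1]]

For real matrices with standard dot products, the defining identity <Ax, y> = <x, A^* y> gives (Ax)^T y = x^T (A^*) y, i.e. x^T A^T y = x^T (A^*) y. Since this holds for all x, y, we must have A^* = A^T. Therefore
A^* =
[[1, -2],
 [-1, 1]].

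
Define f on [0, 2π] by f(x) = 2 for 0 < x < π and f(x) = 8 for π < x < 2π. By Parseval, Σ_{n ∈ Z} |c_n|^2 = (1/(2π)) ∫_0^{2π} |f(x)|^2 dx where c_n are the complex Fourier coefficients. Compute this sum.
Σ |c_n|^2 = 34

Parseval equates the L^2 energy of f (normalised by 1/(2π)) with the ℓ^2 sum of its Fourier coefficients: (1/(2π)) ∫_0^{2π} |f|^2 = Σ |c_n|^2.
Compute the left side: (1/(2π)) [∫_0^π 2^2 dx + ∫_π^{2π} 8^2 dx] = (1/(2π)) · (4π + 64π) = (4 + 64)/2 = 34.
So Σ_{n ∈ Z} |c_n|^2 = 34.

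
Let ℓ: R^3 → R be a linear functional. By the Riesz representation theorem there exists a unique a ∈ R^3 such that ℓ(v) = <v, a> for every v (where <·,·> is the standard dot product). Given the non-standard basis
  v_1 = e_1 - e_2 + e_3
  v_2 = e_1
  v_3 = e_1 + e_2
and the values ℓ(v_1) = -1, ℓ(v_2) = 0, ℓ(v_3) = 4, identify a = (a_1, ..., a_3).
a = (0, 4, 3)

Write a = (a_1, ..., a_3) in the standard basis. For each basis vector v_i, ℓ(v_i) = <v_i, a> is a linear equation in the a_j's. Collect the n equations into a matrix system V a = ℓ, where row i of V is v_i (expressed in the standard basis). Since V is invertible (lower-triangular with 1s on the diagonal, up to permutation), solve by back-substitution:
  V =
[[1, -1, 1],
 [1, 0, 0],
 [1, 1, 0]]
  V a = (-1, 0, 4)
Solving gives a = (0, 4, 3).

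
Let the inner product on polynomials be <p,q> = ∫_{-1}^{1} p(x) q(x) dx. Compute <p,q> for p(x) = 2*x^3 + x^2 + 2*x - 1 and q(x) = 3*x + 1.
<p,q> = 76/15

Expand the product: p(x)·q(x) = 6*x^4 + 5*x^3 + 7*x^2 - x - 1.
∫_{-1}^{1} of each monomial x^k gives [2/(k+1) if k even, 0 if k odd]. Integrating term-by-term (or equivalently evaluating the antiderivative F(x) = 6*x^5/5 + 5*x^4/4 + 7*x^3/3 - x^2/2 - x at the endpoints):
  F(1) − F(−1) = 197/60 − (-107/60) = 76/15.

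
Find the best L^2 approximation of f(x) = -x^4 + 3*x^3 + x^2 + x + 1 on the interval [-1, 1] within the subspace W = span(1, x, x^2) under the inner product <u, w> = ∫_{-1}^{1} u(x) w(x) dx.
g(x) = x^2/7 + 14*x/5 + 38/35

The best approximation g ∈ W is the orthogonal projection of f onto W. Writing g = a_0 + a_1 x + a_2 x^2, the coefficients solve the normal equations G · a = b where
  G_{ij} = <φ_i, φ_j> and b_i = <f, φ_i>, with φ_0 = 1, φ_1 = x, φ_2 = x^2.
G =
  [2, 0, 2/3]
  [0, 2/3, 0]
  [2/3, 0, 2/5],
b = (34/15, 28/15, 82/105).
Solving gives a_0 = 38/35, a_1 = 14/5, a_2 = 1/7, so
  g(x) = x^2/7 + 14*x/5 + 38/35.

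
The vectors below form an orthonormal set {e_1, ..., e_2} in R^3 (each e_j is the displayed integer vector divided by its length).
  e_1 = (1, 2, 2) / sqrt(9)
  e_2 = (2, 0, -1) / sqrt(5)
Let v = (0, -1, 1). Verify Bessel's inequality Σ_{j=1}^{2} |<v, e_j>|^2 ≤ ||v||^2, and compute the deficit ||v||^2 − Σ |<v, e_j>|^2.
Σ |<v, e_j>|^2 = 1/5; ||v||^2 = 2; deficit = 9/5

Write each e_j = u_j / sqrt(<u_j, u_j>) where u_j is the displayed integer vector. Then <v, e_j> = <v, u_j> / sqrt(<u_j, u_j>), so |<v, e_j>|^2 = <v, u_j>^2 / <u_j, u_j>.
Coefficients: <v, e_1> = 0/sqrt(9), <v, e_2> = -1/sqrt(5).
Square and sum: Σ |<v, e_j>|^2 = 1/5.
Compute ||v||^2 = v·v = 2.
Deficit = 2 − 1/5 = 9/5 ≥ 0, confirming Bessel's inequality. (The deficit equals ||v − Σ <v,e_j> e_j||^2, the squared distance from v to span{e_j}.)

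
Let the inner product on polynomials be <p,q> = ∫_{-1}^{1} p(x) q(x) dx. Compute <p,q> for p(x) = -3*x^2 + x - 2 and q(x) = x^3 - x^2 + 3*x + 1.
<p,q> = -16/15

Expand the product: p(x)·q(x) = -3*x^5 + 4*x^4 - 12*x^3 + 2*x^2 - 5*x - 2.
∫_{-1}^{1} of each monomial x^k gives [2/(k+1) if k even, 0 if k odd]. Integrating term-by-term (or equivalently evaluating the antiderivative F(x) = -x^6/2 + 4*x^5/5 - 3*x^4 + 2*x^3/3 - 5*x^2/2 - 2*x at the endpoints):
  F(1) − F(−1) = -98/15 − (-82/15) = -16/15.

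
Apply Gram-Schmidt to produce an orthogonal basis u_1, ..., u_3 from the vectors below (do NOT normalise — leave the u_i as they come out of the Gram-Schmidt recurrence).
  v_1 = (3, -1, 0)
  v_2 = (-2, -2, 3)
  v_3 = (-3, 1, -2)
Orthogonal basis:
  u_1 = (3, -1, 0)
  u_2 = (-4/5, -12/5, 3)
  u_3 = (-24/77, -72/77, -64/77)

Apply the Gram-Schmidt recurrence
  u_1 = v_1
  u_i = v_i − Σ_{j<i} ((v_i · u_j) / (u_j · u_j)) · u_j.

Step by step this gives:
  u_1 = (3, -1, 0)
  u_2 = (-4/5, -12/5, 3)
  u_3 = (-24/77, -72/77, -64/77)

Orthogonality check:
  u_2 · u_1 = 0 (should be 0)
  u_3 · u_1 = 0 (should be 0)
  u_3 · u_2 = 0 (should be 0)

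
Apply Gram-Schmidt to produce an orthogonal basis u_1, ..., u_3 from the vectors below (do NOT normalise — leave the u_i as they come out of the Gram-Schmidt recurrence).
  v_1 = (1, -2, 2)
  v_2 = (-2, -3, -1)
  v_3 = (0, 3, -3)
Orthogonal basis:
  u_1 = (1, -2, 2)
  u_2 = (-20/9, -23/9, -13/9)
  u_3 = (48/61, -18/61, -42/61)

Apply the Gram-Schmidt recurrence
  u_1 = v_1
  u_i = v_i − Σ_{j<i} ((v_i · u_j) / (u_j · u_j)) · u_j.

Step by step this gives:
  u_1 = (1, -2, 2)
  u_2 = (-20/9, -23/9, -13/9)
  u_3 = (48/61, -18/61, -42/61)

Orthogonality check:
  u_2 · u_1 = 0 (should be 0)
  u_3 · u_1 = 0 (should be 0)
  u_3 · u_2 = 0 (should be 0)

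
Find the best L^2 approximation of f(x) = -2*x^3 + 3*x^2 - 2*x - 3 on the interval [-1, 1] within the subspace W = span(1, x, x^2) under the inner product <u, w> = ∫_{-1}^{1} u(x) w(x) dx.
g(x) = 3*x^2 - 16*x/5 - 3

The best approximation g ∈ W is the orthogonal projection of f onto W. Writing g = a_0 + a_1 x + a_2 x^2, the coefficients solve the normal equations G · a = b where
  G_{ij} = <φ_i, φ_j> and b_i = <f, φ_i>, with φ_0 = 1, φ_1 = x, φ_2 = x^2.
G =
  [2, 0, 2/3]
  [0, 2/3, 0]
  [2/3, 0, 2/5],
b = (-4, -32/15, -4/5).
Solving gives a_0 = -3, a_1 = -16/5, a_2 = 3, so
  g(x) = 3*x^2 - 16*x/5 - 3.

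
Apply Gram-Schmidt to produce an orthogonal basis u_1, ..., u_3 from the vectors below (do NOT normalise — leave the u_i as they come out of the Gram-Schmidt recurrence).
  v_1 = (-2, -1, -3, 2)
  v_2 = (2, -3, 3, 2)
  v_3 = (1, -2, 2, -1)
Orthogonal basis:
  u_1 = (-2, -1, -3, 2)
  u_2 = (4/3, -10/3, 2, 8/3)
  u_3 = (-11/27, -31/27, -1/9, -31/27)

Apply the Gram-Schmidt recurrence
  u_1 = v_1
  u_i = v_i − Σ_{j<i} ((v_i · u_j) / (u_j · u_j)) · u_j.

Step by step this gives:
  u_1 = (-2, -1, -3, 2)
  u_2 = (4/3, -10/3, 2, 8/3)
  u_3 = (-11/27, -31/27, -1/9, -31/27)

Orthogonality check:
  u_2 · u_1 = 0 (should be 0)
  u_3 · u_1 = 0 (should be 0)
  u_3 · u_2 = 0 (should be 0)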